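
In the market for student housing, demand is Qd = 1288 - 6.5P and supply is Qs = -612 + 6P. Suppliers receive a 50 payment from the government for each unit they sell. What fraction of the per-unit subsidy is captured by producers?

Pre-subsidy: 1288 - 6.5P = -612 + 6P gives P* = 152, Q* = 300.
With the subsidy, sellers receive Ps = Pb + 50 for each unit, where Pb is the price buyers pay.
Supply in terms of Pb becomes Qs = -612 + 6(Pb + 50) = -312 + 6Pb. Setting this equal to demand: 1288 - 6.5Pb = -312 + 6Pb, so Pb = 128.
Sellers receive Ps = 128 + 50 = 178; Q' = 1288 − 6.5·128 = 456.
Buyers' price falls by P* − Pb = 152 − 128 = 24; sellers' price rises by Ps − P* = 178 − 152 = 26.
So producers capture 26/50 = 0.52 of each unit of subsidy.

Producer share = 0.52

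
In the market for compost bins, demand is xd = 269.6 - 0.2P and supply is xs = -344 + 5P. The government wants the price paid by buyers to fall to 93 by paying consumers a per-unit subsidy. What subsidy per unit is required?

At a buyer price of 93, quantity demanded is 269.6 − 0.2·93 = 251.
Sellers supply 251 only when they receive Ps with -344 + 5·Ps = 251, i.e. Ps = 119.
s = Ps − Pb = 119 − 93 = 26.

Required subsidy s = 26 per unit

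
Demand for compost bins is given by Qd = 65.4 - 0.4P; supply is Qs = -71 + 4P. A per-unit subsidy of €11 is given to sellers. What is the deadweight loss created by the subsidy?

Pre-subsidy: 65.4 - 0.4P = -71 + 4P gives P* = 31, Q* = 53.
With the subsidy, sellers receive Ps = Pb + 11 for each unit, where Pb is the price buyers pay.
Supply in terms of Pb becomes Qs = -71 + 4(Pb + 11) = -27 + 4Pb. Setting this equal to demand: 65.4 - 0.4Pb = -27 + 4Pb, so Pb = 21.
Sellers receive Ps = 21 + 11 = 32; Q' = 65.4 − 0.4·21 = 57.
The subsidy expands output by 57 − 53 = 4 past the efficient level; on those units the gap between marginal cost and willingness to pay runs from 0 up to 11.
DWL = ½ × 11 × 4 = 22.

Deadweight loss = €22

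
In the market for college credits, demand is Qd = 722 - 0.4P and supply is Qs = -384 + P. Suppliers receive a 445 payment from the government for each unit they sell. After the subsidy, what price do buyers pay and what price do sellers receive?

Pre-subsidy: 722 - 0.4P = -384 + P gives P* = 790, Q* = 406.
With the subsidy, sellers receive Ps = Pb + 445 for each unit, where Pb is the price buyers pay.
Supply in terms of Pb becomes Qs = -384 + 1(Pb + 445) = 61 + Pb. Setting this equal to demand: 722 - 0.4Pb = 61 + Pb, so Pb = 3305/7.
Sellers receive Ps = 3305/7 + 445 = 6420/7; Q' = 722 − 0.4·(3305/7) = 3732/7.

Buyers pay 3305/7; sellers receive 6420/7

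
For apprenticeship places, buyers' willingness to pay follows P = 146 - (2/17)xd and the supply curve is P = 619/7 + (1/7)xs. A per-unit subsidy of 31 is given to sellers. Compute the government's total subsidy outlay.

Pre-subsidy: 146 - (2/17)x = 619/7 + (1/7)x gives x* = 221 and P* = 120.
With the subsidy, sellers receive Ps = Pb + 31 for each unit, where Pb is the price buyers pay.
On the curves, Pb = 146 - (2/17)x and Ps = 619/7 + (1/7)x; the wedge Ps − Pb = 31 gives 619/7 + (1/7)x − (146 - (2/17)x) = 31, so x' = 340.
Then Pb = 146 − (2/17)·340 = 106 and Ps = 619/7 + (1/7)·340 = 137.
Government outlay = subsidy × quantity = 31 × 340 = 10540.

Government cost = 10540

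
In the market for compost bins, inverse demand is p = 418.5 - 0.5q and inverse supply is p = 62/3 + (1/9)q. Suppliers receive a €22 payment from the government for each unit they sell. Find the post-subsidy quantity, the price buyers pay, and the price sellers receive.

Pre-subsidy: 418.5 - 0.5q = 62/3 + (1/9)q gives q* = 651 and p* = 93.
With the subsidy, sellers receive ps = pb + 22 for each unit, where pb is the price buyers pay.
On the curves, pb = 418.5 - 0.5q and ps = 62/3 + (1/9)q; the wedge ps − pb = 22 gives 62/3 + (1/9)q − (418.5 - 0.5q) = 22, so q' = 687.
Then pb = 418.5 − 0.5·687 = 75 and ps = 62/3 + (1/9)·687 = 97.

q' = 687; buyers pay €75; sellers receive €97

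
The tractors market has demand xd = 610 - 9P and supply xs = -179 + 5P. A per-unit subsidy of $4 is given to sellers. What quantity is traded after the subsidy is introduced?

x' = 1619/14

Pre-subsidy: 610 - 9P = -179 + 5P gives P* = 789/14, x* = 1439/14.
With the subsidy, sellers receive Ps = Pb + 4 for each unit, where Pb is the price buyers pay.
Supply in terms of Pb becomes xs = -179 + 5(Pb + 4) = -159 + 5Pb. Setting this equal to demand: 610 - 9Pb = -159 + 5Pb, so Pb = 769/14.
Sellers receive Ps = 769/14 + 4 = 825/14; x' = 610 − 9·(769/14) = 1619/14.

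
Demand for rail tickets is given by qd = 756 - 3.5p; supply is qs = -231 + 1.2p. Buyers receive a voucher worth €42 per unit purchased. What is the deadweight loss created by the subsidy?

Pre-subsidy: 756 - 3.5p = -231 + 1.2p gives p* = 210, q* = 21.
With the rebate, buyers effectively pay pb = ps − 42, where ps is the price sellers receive.
Demand in terms of ps becomes qd = 756 − 3.5(ps − 42) = 903 - 3.5ps. Setting this equal to supply: 903 - 3.5ps = -231 + 1.2ps, so ps = 11340/47.
Buyers pay pb = 11340/47 − 42 = 9366/47; q' = -231 + 1.2·(11340/47) = 2751/47.
The subsidy expands output by 2751/47 − 21 = 1764/47 past the efficient level; on those units the gap between marginal cost and willingness to pay runs from 0 up to 42.
DWL = ½ × 42 × 1764/47 = 37044/47.

Deadweight loss = 37044/47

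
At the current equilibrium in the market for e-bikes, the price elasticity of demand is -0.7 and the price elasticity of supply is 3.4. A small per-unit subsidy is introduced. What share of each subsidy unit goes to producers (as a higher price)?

For a small subsidy around the equilibrium, the benefit split depends on the relative slopes, which at a point are proportional to the elasticities.
Buyer share = εs/(εs + |εd|) = 3.4/(3.4 + 0.7) = 34/41; seller share = |εd|/(εs + |εd|) = 7/41.
So producers capture 7/41 of the subsidy.

Producer share = 7/41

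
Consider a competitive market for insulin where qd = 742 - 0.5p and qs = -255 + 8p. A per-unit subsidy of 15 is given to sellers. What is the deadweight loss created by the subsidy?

Deadweight loss = 900/17

Pre-subsidy: 742 - 0.5p = -255 + 8p gives p* = 1994/17, q* = 11617/17.
With the subsidy, sellers receive ps = pb + 15 for each unit, where pb is the price buyers pay.
Supply in terms of pb becomes qs = -255 + 8(pb + 15) = -135 + 8pb. Setting this equal to demand: 742 - 0.5pb = -135 + 8pb, so pb = 1754/17.
Sellers receive ps = 1754/17 + 15 = 2009/17; q' = 742 − 0.5·(1754/17) = 11737/17.
The subsidy expands output by 11737/17 − 11617/17 = 120/17 past the efficient level; on those units the gap between marginal cost and willingness to pay runs from 0 up to 15.
DWL = ½ × 15 × 120/17 = 900/17.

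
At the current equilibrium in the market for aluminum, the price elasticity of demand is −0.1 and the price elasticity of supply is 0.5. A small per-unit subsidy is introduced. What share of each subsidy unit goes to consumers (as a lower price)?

For a small subsidy around the equilibrium, the benefit split depends on the relative slopes, which at a point are proportional to the elasticities.
Buyer share = εs/(εs + |εd|) = 0.5/(0.5 + 0.1) = 5/6; seller share = |εd|/(εs + |εd|) = 1/6.

Consumer share = 5/6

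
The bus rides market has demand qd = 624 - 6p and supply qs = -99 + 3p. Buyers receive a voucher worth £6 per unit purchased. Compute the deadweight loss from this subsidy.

Pre-subsidy: 624 - 6p = -99 + 3p gives p* = 241/3, q* = 142.
With the rebate, buyers effectively pay pb = ps − 6, where ps is the price sellers receive.
Demand in terms of ps becomes qd = 624 − 6(ps − 6) = 660 - 6ps. Setting this equal to supply: 660 - 6ps = -99 + 3ps, so ps = 253/3.
Buyers pay pb = 253/3 − 6 = 235/3; q' = -99 + 3·(253/3) = 154.
The subsidy expands output by 154 − 142 = 12 past the efficient level; on those units the gap between marginal cost and willingness to pay runs from 0 up to 6.
DWL = ½ × 6 × 12 = 36.

Deadweight loss = £36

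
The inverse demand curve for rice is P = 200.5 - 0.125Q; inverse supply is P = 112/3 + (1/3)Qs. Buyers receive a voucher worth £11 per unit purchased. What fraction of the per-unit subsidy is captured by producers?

Pre-subsidy: 200.5 - 0.125Q = 112/3 + (1/3)Q gives Q* = 356 and P* = 156.
With the rebate, buyers effectively pay Pb = Ps − 11, where Ps is the price sellers receive.
On the curves, Pb = 200.5 - 0.125Q and Ps = 112/3 + (1/3)Q; the wedge Ps − Pb = 11 gives 112/3 + (1/3)Q − (200.5 - 0.125Q) = 11, so Q' = 380.
Then Pb = 200.5 − 0.125·380 = 153 and Ps = 112/3 + (1/3)·380 = 164.
Buyers' price falls by P* − Pb = 156 − 153 = 3; sellers' price rises by Ps − P* = 164 − 156 = 8.
So producers capture 8/11 = 8/11 of each unit of subsidy.

Producer share = 8/11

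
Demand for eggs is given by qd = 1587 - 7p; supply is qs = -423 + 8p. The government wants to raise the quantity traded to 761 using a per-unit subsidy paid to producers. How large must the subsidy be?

At q = 761, invert demand for the buyer price: pb = (1587 − 761)/7 = 118; invert supply for the seller price: ps = (761 − (-423))/8 = 148.
The subsidy must fill the gap: s = ps − pb = 148 − 118 = 30.

Required subsidy s = 30 per unit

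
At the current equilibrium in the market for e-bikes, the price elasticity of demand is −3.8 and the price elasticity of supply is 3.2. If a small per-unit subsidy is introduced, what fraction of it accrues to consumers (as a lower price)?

For a small subsidy around the equilibrium, the benefit split depends on the relative slopes, which at a point are proportional to the elasticities.
Buyer share = εs/(εs + |εd|) = 3.2/(3.2 + 3.8) = 16/35; seller share = |εd|/(εs + |εd|) = 19/35.

Consumer share = 16/35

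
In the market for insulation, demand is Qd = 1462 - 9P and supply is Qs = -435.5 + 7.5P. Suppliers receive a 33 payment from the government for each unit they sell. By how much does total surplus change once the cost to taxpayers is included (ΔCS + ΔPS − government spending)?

Pre-subsidy: 1462 - 9P = -435.5 + 7.5P gives P* = 115, Q* = 427.
With the subsidy, sellers receive Ps = Pb + 33 for each unit, where Pb is the price buyers pay.
Supply in terms of Pb becomes Qs = -435.5 + 7.5(Pb + 33) = -188 + 7.5Pb. Setting this equal to demand: 1462 - 9Pb = -188 + 7.5Pb, so Pb = 100.
Sellers receive Ps = 100 + 33 = 133; Q' = 1462 − 9·100 = 562.
ΔCS = ½(427 + 562)(115 − 100) = 7417.5; ΔPS = ½(427 + 562)(133 − 115) = 8901.
Government spending = 33 × 562 = 18546.
Net change = 7417.5 + 8901 − 18546 = -2227.5. The loss equals the DWL triangle ½·33·135.

Net change in total surplus = -2227.5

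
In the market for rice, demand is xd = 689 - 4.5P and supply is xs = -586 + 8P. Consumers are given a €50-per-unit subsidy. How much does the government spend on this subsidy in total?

Government cost = €18700

Pre-subsidy: 689 - 4.5P = -586 + 8P gives P* = 102, x* = 230.
With the rebate, buyers effectively pay Pb = Ps − 50, where Ps is the price sellers receive.
Demand in terms of Ps becomes xd = 689 − 4.5(Ps − 50) = 914 - 4.5Ps. Setting this equal to supply: 914 - 4.5Ps = -586 + 8Ps, so Ps = 120.
Buyers pay Pb = 120 − 50 = 70; x' = -586 + 8·120 = 374.
Government outlay = subsidy × quantity = 50 × 374 = 18700.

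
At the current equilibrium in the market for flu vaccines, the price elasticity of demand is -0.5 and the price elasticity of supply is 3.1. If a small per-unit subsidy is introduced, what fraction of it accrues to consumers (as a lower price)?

For a small subsidy around the equilibrium, the benefit split depends on the relative slopes, which at a point are proportional to the elasticities.
Buyer share = εs/(εs + |εd|) = 3.1/(3.1 + 0.5) = 31/36; seller share = |εd|/(εs + |εd|) = 5/36.

Consumer share = 31/36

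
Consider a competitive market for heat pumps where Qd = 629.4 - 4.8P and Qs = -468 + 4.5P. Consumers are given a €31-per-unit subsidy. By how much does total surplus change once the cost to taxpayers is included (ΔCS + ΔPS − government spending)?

Pre-subsidy: 629.4 - 4.8P = -468 + 4.5P gives P* = 118, Q* = 63.
With the rebate, buyers effectively pay Pb = Ps − 31, where Ps is the price sellers receive.
Demand in terms of Ps becomes Qd = 629.4 − 4.8(Ps − 31) = 778.2 - 4.8Ps. Setting this equal to supply: 778.2 - 4.8Ps = -468 + 4.5Ps, so Ps = 134.
Buyers pay Pb = 134 − 31 = 103; Q' = -468 + 4.5·134 = 135.
ΔCS = ½(63 + 135)(118 − 103) = 1485; ΔPS = ½(63 + 135)(134 − 118) = 1584.
Government spending = 31 × 135 = 4185.
Net change = 1485 + 1584 − 4185 = -1116. The loss equals the DWL triangle ½·31·72.

Net change in total surplus = -€1116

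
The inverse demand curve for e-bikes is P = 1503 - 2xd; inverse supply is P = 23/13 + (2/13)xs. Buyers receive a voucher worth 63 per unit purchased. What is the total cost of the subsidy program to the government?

Pre-subsidy: 1503 - 2x = 23/13 + (2/13)x gives x* = 697 and P* = 109.
With the rebate, buyers effectively pay Pb = Ps − 63, where Ps is the price sellers receive.
On the curves, Pb = 1503 - 2x and Ps = 23/13 + (2/13)x; the wedge Ps − Pb = 63 gives 23/13 + (2/13)x − (1503 - 2x) = 63, so x' = 726.25.
Then Pb = 1503 − 2·726.25 = 50.5 and Ps = 23/13 + (2/13)·726.25 = 113.5.
Government outlay = subsidy × quantity = 63 × 726.25 = 45753.75.

Government cost = 45753.75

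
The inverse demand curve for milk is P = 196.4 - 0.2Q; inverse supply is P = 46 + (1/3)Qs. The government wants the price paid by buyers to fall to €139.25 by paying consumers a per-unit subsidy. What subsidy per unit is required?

Required subsidy s = €2 per unit

At a buyer price of 139.25, quantity demanded is 982 − 5·139.25 = 285.75.
Sellers supply 285.75 only when they receive Ps = 46 + (1/3)·285.75 = 141.25.
s = Ps − Pb = 141.25 − 139.25 = 2.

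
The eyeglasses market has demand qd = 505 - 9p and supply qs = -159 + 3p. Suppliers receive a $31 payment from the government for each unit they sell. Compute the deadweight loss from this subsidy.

Deadweight loss = $1081.125

Pre-subsidy: 505 - 9p = -159 + 3p gives p* = 166/3, q* = 7.
With the subsidy, sellers receive ps = pb + 31 for each unit, where pb is the price buyers pay.
Supply in terms of pb becomes qs = -159 + 3(pb + 31) = -66 + 3pb. Setting this equal to demand: 505 - 9pb = -66 + 3pb, so pb = 571/12.
Sellers receive ps = 571/12 + 31 = 943/12; q' = 505 − 9·(571/12) = 76.75.
The subsidy expands output by 76.75 − 7 = 69.75 past the efficient level; on those units the gap between marginal cost and willingness to pay runs from 0 up to 31.
DWL = ½ × 31 × 69.75 = 1081.125.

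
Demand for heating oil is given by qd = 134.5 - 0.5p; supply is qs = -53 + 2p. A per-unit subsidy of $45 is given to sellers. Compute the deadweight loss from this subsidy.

Deadweight loss = $405

Pre-subsidy: 134.5 - 0.5p = -53 + 2p gives p* = 75, q* = 97.
With the subsidy, sellers receive ps = pb + 45 for each unit, where pb is the price buyers pay.
Supply in terms of pb becomes qs = -53 + 2(pb + 45) = 37 + 2pb. Setting this equal to demand: 134.5 - 0.5pb = 37 + 2pb, so pb = 39.
Sellers receive ps = 39 + 45 = 84; q' = 134.5 − 0.5·39 = 115.
The subsidy expands output by 115 − 97 = 18 past the efficient level; on those units the gap between marginal cost and willingness to pay runs from 0 up to 45.
DWL = ½ × 45 × 18 = 405.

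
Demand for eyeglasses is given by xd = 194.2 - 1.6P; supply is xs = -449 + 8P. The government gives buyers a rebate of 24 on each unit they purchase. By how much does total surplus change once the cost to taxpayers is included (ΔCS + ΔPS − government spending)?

Net change in total surplus = -384

Pre-subsidy: 194.2 - 1.6P = -449 + 8P gives P* = 67, x* = 87.
With the rebate, buyers effectively pay Pb = Ps − 24, where Ps is the price sellers receive.
Demand in terms of Ps becomes xd = 194.2 − 1.6(Ps − 24) = 232.6 - 1.6Ps. Setting this equal to supply: 232.6 - 1.6Ps = -449 + 8Ps, so Ps = 71.
Buyers pay Pb = 71 − 24 = 47; x' = -449 + 8·71 = 119.
ΔCS = ½(87 + 119)(67 − 47) = 2060; ΔPS = ½(87 + 119)(71 − 67) = 412.
Government spending = 24 × 119 = 2856.
Net change = 2060 + 412 − 2856 = -384. The loss equals the DWL triangle ½·24·32.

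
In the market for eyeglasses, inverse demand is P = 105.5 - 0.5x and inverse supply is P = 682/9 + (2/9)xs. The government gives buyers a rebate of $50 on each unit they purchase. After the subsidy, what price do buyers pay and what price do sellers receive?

Buyers pay 654/13; sellers receive 1304/13

Pre-subsidy: 105.5 - 0.5x = 682/9 + (2/9)x gives x* = 535/13 and P* = 1104/13.
With the rebate, buyers effectively pay Pb = Ps − 50, where Ps is the price sellers receive.
On the curves, Pb = 105.5 - 0.5x and Ps = 682/9 + (2/9)x; the wedge Ps − Pb = 50 gives 682/9 + (2/9)x − (105.5 - 0.5x) = 50, so x' = 1435/13.
Then Pb = 105.5 − 0.5·(1435/13) = 654/13 and Ps = 682/9 + (2/9)·(1435/13) = 1304/13.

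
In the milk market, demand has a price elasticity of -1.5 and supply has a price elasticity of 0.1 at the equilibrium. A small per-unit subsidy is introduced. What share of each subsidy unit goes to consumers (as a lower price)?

For a small subsidy around the equilibrium, the benefit split depends on the relative slopes, which at a point are proportional to the elasticities.
Buyer share = εs/(εs + |εd|) = 0.1/(0.1 + 1.5) = 0.0625; seller share = |εd|/(εs + |εd|) = 0.9375.

Consumer share = 0.0625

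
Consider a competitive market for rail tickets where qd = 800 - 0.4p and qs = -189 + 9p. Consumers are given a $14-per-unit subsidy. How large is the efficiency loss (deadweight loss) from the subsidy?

Deadweight loss = 1764/47

Pre-subsidy: 800 - 0.4p = -189 + 9p gives p* = 4945/47, q* = 35622/47.
With the rebate, buyers effectively pay pb = ps − 14, where ps is the price sellers receive.
Demand in terms of ps becomes qd = 800 − 0.4(ps − 14) = 805.6 - 0.4ps. Setting this equal to supply: 805.6 - 0.4ps = -189 + 9ps, so ps = 4973/47.
Buyers pay pb = 4973/47 − 14 = 4315/47; q' = -189 + 9·(4973/47) = 35874/47.
The subsidy expands output by 35874/47 − 35622/47 = 252/47 past the efficient level; on those units the gap between marginal cost and willingness to pay runs from 0 up to 14.
DWL = ½ × 14 × 252/47 = 1764/47.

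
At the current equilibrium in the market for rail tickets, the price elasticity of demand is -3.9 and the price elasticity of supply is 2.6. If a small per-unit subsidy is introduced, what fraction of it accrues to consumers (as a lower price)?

Consumer share = 0.4

For a small subsidy around the equilibrium, the benefit split depends on the relative slopes, which at a point are proportional to the elasticities.
Buyer share = εs/(εs + |εd|) = 2.6/(2.6 + 3.9) = 0.4; seller share = |εd|/(εs + |εd|) = 0.6.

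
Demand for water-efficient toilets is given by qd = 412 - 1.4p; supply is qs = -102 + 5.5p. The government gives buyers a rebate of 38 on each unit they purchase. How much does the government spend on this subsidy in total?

Government cost = 918004/69

Pre-subsidy: 412 - 1.4p = -102 + 5.5p gives p* = 5140/69, q* = 21232/69.
With the rebate, buyers effectively pay pb = ps − 38, where ps is the price sellers receive.
Demand in terms of ps becomes qd = 412 − 1.4(ps − 38) = 465.2 - 1.4ps. Setting this equal to supply: 465.2 - 1.4ps = -102 + 5.5ps, so ps = 5672/69.
Buyers pay pb = 5672/69 − 38 = 3050/69; q' = -102 + 5.5·(5672/69) = 24158/69.
Government outlay = subsidy × quantity = 38 × 24158/69 = 918004/69.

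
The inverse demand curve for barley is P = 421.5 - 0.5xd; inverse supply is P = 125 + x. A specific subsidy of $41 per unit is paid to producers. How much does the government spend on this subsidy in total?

Government cost = $9225

Pre-subsidy: 421.5 - 0.5x = 125 + x gives x* = 593/3 and P* = 968/3.
With the subsidy, sellers receive Ps = Pb + 41 for each unit, where Pb is the price buyers pay.
On the curves, Pb = 421.5 - 0.5x and Ps = 125 + x; the wedge Ps − Pb = 41 gives 125 + x − (421.5 - 0.5x) = 41, so x' = 225.
Then Pb = 421.5 − 0.5·225 = 309 and Ps = 125 + 1·225 = 350.
Government outlay = subsidy × quantity = 41 × 225 = 9225.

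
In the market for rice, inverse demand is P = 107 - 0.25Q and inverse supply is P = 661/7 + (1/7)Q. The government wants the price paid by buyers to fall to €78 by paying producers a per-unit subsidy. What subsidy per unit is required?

At a buyer price of 78, quantity demanded is 428 − 4·78 = 116.
Sellers supply 116 only when they receive Ps = 661/7 + (1/7)·116 = 111.
s = Ps − Pb = 111 − 78 = 33.

Required subsidy s = €33 per unit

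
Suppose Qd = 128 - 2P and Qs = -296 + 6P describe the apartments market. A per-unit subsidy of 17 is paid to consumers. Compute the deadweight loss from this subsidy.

Pre-subsidy: 128 - 2P = -296 + 6P gives P* = 53, Q* = 22.
With the rebate, buyers effectively pay Pb = Ps − 17, where Ps is the price sellers receive.
Demand in terms of Ps becomes Qd = 128 − 2(Ps − 17) = 162 - 2Ps. Setting this equal to supply: 162 - 2Ps = -296 + 6Ps, so Ps = 57.25.
Buyers pay Pb = 57.25 − 17 = 40.25; Q' = -296 + 6·57.25 = 47.5.
The subsidy expands output by 47.5 − 22 = 25.5 past the efficient level; on those units the gap between marginal cost and willingness to pay runs from 0 up to 17.
DWL = ½ × 17 × 25.5 = 216.75.

Deadweight loss = 216.75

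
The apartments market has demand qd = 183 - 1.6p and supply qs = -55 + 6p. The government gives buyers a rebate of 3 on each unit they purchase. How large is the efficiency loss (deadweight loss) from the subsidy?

Pre-subsidy: 183 - 1.6p = -55 + 6p gives p* = 595/19, q* = 2525/19.
With the rebate, buyers effectively pay pb = ps − 3, where ps is the price sellers receive.
Demand in terms of ps becomes qd = 183 − 1.6(ps − 3) = 187.8 - 1.6ps. Setting this equal to supply: 187.8 - 1.6ps = -55 + 6ps, so ps = 607/19.
Buyers pay pb = 607/19 − 3 = 550/19; q' = -55 + 6·(607/19) = 2597/19.
The subsidy expands output by 2597/19 − 2525/19 = 72/19 past the efficient level; on those units the gap between marginal cost and willingness to pay runs from 0 up to 3.
DWL = ½ × 3 × 72/19 = 108/19.

Deadweight loss = 108/19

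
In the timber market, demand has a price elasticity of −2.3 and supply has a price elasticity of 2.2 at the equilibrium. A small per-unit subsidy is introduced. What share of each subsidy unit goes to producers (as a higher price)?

Producer share = 23/45

For a small subsidy around the equilibrium, the benefit split depends on the relative slopes, which at a point are proportional to the elasticities.
Buyer share = εs/(εs + |εd|) = 2.2/(2.2 + 2.3) = 22/45; seller share = |εd|/(εs + |εd|) = 23/45.
So producers capture 23/45 of the subsidy.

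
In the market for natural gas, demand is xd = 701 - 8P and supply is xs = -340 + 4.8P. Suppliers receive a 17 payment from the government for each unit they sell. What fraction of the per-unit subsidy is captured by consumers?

Consumer share = 0.375

Pre-subsidy: 701 - 8P = -340 + 4.8P gives P* = 81.328125, x* = 50.375.
With the subsidy, sellers receive Ps = Pb + 17 for each unit, where Pb is the price buyers pay.
Supply in terms of Pb becomes xs = -340 + 4.8(Pb + 17) = -258.4 + 4.8Pb. Setting this equal to demand: 701 - 8Pb = -258.4 + 4.8Pb, so Pb = 74.953125.
Sellers receive Ps = 74.953125 + 17 = 91.953125; x' = 701 − 8·74.953125 = 101.375.
Buyers' price falls by P* − Pb = 81.328125 − 74.953125 = 6.375; sellers' price rises by Ps − P* = 91.953125 − 81.328125 = 10.625.
So consumers capture 6.375/17 = 0.375 of each unit of subsidy.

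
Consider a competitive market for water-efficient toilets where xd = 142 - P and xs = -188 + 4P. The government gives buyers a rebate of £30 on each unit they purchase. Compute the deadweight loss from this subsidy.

Deadweight loss = £360

Pre-subsidy: 142 - P = -188 + 4P gives P* = 66, x* = 76.
With the rebate, buyers effectively pay Pb = Ps − 30, where Ps is the price sellers receive.
Demand in terms of Ps becomes xd = 142 − 1(Ps − 30) = 172 - Ps. Setting this equal to supply: 172 - Ps = -188 + 4Ps, so Ps = 72.
Buyers pay Pb = 72 − 30 = 42; x' = -188 + 4·72 = 100.
The subsidy expands output by 100 − 76 = 24 past the efficient level; on those units the gap between marginal cost and willingness to pay runs from 0 up to 30.
DWL = ½ × 30 × 24 = 360.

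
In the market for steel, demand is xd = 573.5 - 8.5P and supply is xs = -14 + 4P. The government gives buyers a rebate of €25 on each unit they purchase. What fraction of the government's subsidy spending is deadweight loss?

Pre-subsidy: 573.5 - 8.5P = -14 + 4P gives P* = 47, x* = 174.
With the rebate, buyers effectively pay Pb = Ps − 25, where Ps is the price sellers receive.
Demand in terms of Ps becomes xd = 573.5 − 8.5(Ps − 25) = 786 - 8.5Ps. Setting this equal to supply: 786 - 8.5Ps = -14 + 4Ps, so Ps = 64.
Buyers pay Pb = 64 − 25 = 39; x' = -14 + 4·64 = 242.
ΔCS = ½(174 + 242)(47 − 39) = 1664; ΔPS = ½(174 + 242)(64 − 47) = 3536.
Government spending = 25 × 242 = 6050.
DWL = ½ × 25 × (242 − 174) = 850; fraction = 850 / 6050 = 17/121.

DWL / government spending = 17/121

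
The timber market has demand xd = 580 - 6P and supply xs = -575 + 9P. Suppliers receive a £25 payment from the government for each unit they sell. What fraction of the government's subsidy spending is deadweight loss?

Pre-subsidy: 580 - 6P = -575 + 9P gives P* = 77, x* = 118.
With the subsidy, sellers receive Ps = Pb + 25 for each unit, where Pb is the price buyers pay.
Supply in terms of Pb becomes xs = -575 + 9(Pb + 25) = -350 + 9Pb. Setting this equal to demand: 580 - 6Pb = -350 + 9Pb, so Pb = 62.
Sellers receive Ps = 62 + 25 = 87; x' = 580 − 6·62 = 208.
ΔCS = ½(118 + 208)(77 − 62) = 2445; ΔPS = ½(118 + 208)(87 − 77) = 1630.
Government spending = 25 × 208 = 5200.
DWL = ½ × 25 × (208 − 118) = 1125; fraction = 1125 / 5200 = 45/208.

DWL / government spending = 45/208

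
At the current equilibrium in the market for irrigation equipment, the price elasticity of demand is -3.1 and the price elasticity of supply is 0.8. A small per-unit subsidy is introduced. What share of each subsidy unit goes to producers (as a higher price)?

Producer share = 31/39

For a small subsidy around the equilibrium, the benefit split depends on the relative slopes, which at a point are proportional to the elasticities.
Buyer share = εs/(εs + |εd|) = 0.8/(0.8 + 3.1) = 8/39; seller share = |εd|/(εs + |εd|) = 31/39.
So producers capture 31/39 of the subsidy.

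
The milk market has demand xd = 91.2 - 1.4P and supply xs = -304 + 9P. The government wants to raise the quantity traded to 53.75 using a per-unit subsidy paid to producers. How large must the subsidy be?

Required subsidy s = 13 per unit

At x = 53.75, invert demand for the buyer price: Pb = (91.2 − 53.75)/1.4 = 26.75; invert supply for the seller price: Ps = (53.75 − (-304))/9 = 39.75.
The subsidy must fill the gap: s = Ps − Pb = 39.75 − 26.75 = 13.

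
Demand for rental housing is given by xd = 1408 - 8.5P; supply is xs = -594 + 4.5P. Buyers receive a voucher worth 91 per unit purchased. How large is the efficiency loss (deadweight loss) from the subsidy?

Pre-subsidy: 1408 - 8.5P = -594 + 4.5P gives P* = 154, x* = 99.
With the rebate, buyers effectively pay Pb = Ps − 91, where Ps is the price sellers receive.
Demand in terms of Ps becomes xd = 1408 − 8.5(Ps − 91) = 2181.5 - 8.5Ps. Setting this equal to supply: 2181.5 - 8.5Ps = -594 + 4.5Ps, so Ps = 213.5.
Buyers pay Pb = 213.5 − 91 = 122.5; x' = -594 + 4.5·213.5 = 366.75.
The subsidy expands output by 366.75 − 99 = 267.75 past the efficient level; on those units the gap between marginal cost and willingness to pay runs from 0 up to 91.
DWL = ½ × 91 × 267.75 = 12182.625.

Deadweight loss = 12182.625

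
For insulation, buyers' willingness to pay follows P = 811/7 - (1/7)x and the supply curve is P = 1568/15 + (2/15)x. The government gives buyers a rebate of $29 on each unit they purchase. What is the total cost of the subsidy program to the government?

Pre-subsidy: 811/7 - (1/7)x = 1568/15 + (2/15)x gives x* = 41 and P* = 110.
With the rebate, buyers effectively pay Pb = Ps − 29, where Ps is the price sellers receive.
On the curves, Pb = 811/7 - (1/7)x and Ps = 1568/15 + (2/15)x; the wedge Ps − Pb = 29 gives 1568/15 + (2/15)x − (811/7 - (1/7)x) = 29, so x' = 146.
Then Pb = 811/7 − (1/7)·146 = 95 and Ps = 1568/15 + (2/15)·146 = 124.
Government outlay = subsidy × quantity = 29 × 146 = 4234.

Government cost = $4234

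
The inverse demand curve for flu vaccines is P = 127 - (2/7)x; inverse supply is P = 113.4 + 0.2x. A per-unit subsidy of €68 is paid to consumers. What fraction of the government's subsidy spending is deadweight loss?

DWL / government spending = 5/12

Pre-subsidy: 127 - (2/7)x = 113.4 + 0.2x gives x* = 28 and P* = 119.
With the rebate, buyers effectively pay Pb = Ps − 68, where Ps is the price sellers receive.
On the curves, Pb = 127 - (2/7)x and Ps = 113.4 + 0.2x; the wedge Ps − Pb = 68 gives 113.4 + 0.2x − (127 - (2/7)x) = 68, so x' = 168.
Then Pb = 127 − (2/7)·168 = 79 and Ps = 113.4 + 0.2·168 = 147.
ΔCS = ½(28 + 168)(119 − 79) = 3920; ΔPS = ½(28 + 168)(147 − 119) = 2744.
Government spending = 68 × 168 = 11424.
DWL = ½ × 68 × (168 − 28) = 4760; fraction = 4760 / 11424 = 5/12.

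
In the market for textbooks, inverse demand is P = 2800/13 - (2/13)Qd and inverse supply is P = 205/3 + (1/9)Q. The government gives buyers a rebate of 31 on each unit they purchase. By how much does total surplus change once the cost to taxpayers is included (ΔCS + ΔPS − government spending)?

Pre-subsidy: 2800/13 - (2/13)Q = 205/3 + (1/9)Q gives Q* = 555 and P* = 130.
With the rebate, buyers effectively pay Pb = Ps − 31, where Ps is the price sellers receive.
On the curves, Pb = 2800/13 - (2/13)Q and Ps = 205/3 + (1/9)Q; the wedge Ps − Pb = 31 gives 205/3 + (1/9)Q − (2800/13 - (2/13)Q) = 31, so Q' = 672.
Then Pb = 2800/13 − (2/13)·672 = 112 and Ps = 205/3 + (1/9)·672 = 143.
ΔCS = ½(555 + 672)(130 − 112) = 11043; ΔPS = ½(555 + 672)(143 − 130) = 7975.5.
Government spending = 31 × 672 = 20832.
Net change = 11043 + 7975.5 − 20832 = -1813.5. The loss equals the DWL triangle ½·31·117.

Net change in total surplus = -1813.5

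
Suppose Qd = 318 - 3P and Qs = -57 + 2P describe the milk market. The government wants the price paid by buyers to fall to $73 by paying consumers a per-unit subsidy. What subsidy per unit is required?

Required subsidy s = $5 per unit

At a buyer price of 73, quantity demanded is 318 − 3·73 = 99.
Sellers supply 99 only when they receive Ps with -57 + 2·Ps = 99, i.e. Ps = 78.
s = Ps − Pb = 78 − 73 = 5.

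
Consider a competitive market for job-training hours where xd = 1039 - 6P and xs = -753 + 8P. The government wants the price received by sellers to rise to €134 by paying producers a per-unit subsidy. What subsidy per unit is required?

At a seller price of 134, quantity supplied is -753 + 8·134 = 319.
Buyers absorb 319 only when they pay Pb with 1039 − 6·Pb = 319, i.e. Pb = 120.
s = Ps − Pb = 134 − 120 = 14.

Required subsidy s = €14 per unit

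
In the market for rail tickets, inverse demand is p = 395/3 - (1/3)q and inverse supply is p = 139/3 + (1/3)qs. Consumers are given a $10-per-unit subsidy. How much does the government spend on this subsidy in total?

Government cost = $1430

Pre-subsidy: 395/3 - (1/3)q = 139/3 + (1/3)q gives q* = 128 and p* = 89.
With the rebate, buyers effectively pay pb = ps − 10, where ps is the price sellers receive.
On the curves, pb = 395/3 - (1/3)q and ps = 139/3 + (1/3)q; the wedge ps − pb = 10 gives 139/3 + (1/3)q − (395/3 - (1/3)q) = 10, so q' = 143.
Then pb = 395/3 − (1/3)·143 = 84 and ps = 139/3 + (1/3)·143 = 94.
Government outlay = subsidy × quantity = 10 × 143 = 1430.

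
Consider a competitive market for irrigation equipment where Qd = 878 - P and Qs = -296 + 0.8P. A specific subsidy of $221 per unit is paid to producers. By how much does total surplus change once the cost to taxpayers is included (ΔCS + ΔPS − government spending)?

Pre-subsidy: 878 - P = -296 + 0.8P gives P* = 5870/9, Q* = 2032/9.
With the subsidy, sellers receive Ps = Pb + 221 for each unit, where Pb is the price buyers pay.
Supply in terms of Pb becomes Qs = -296 + 0.8(Pb + 221) = -119.2 + 0.8Pb. Setting this equal to demand: 878 - Pb = -119.2 + 0.8Pb, so Pb = 554.
Sellers receive Ps = 554 + 221 = 775; Q' = 878 − 1·554 = 324.
ΔCS = ½(2032/9 + 324)(5870/9 − 554) = 2187016/81; ΔPS = ½(2032/9 + 324)(775 − 5870/9) = 2733770/81.
Government spending = 221 × 324 = 71604.
Net change = 2187016/81 + 2733770/81 − 71604 = -97682/9. The loss equals the DWL triangle ½·221·884/9.

Net change in total surplus = -97682/9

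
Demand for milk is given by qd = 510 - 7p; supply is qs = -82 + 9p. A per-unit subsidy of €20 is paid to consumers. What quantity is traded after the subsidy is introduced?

q' = 329.75

Pre-subsidy: 510 - 7p = -82 + 9p gives p* = 37, q* = 251.
With the rebate, buyers effectively pay pb = ps − 20, where ps is the price sellers receive.
Demand in terms of ps becomes qd = 510 − 7(ps − 20) = 650 - 7ps. Setting this equal to supply: 650 - 7ps = -82 + 9ps, so ps = 45.75.
Buyers pay pb = 45.75 − 20 = 25.75; q' = -82 + 9·45.75 = 329.75.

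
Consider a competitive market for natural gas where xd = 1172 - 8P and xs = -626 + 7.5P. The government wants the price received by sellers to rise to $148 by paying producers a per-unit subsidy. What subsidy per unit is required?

At a seller price of 148, quantity supplied is -626 + 7.5·148 = 484.
Buyers absorb 484 only when they pay Pb with 1172 − 8·Pb = 484, i.e. Pb = 86.
s = Ps − Pb = 148 − 86 = 62.

Required subsidy s = $62 per unit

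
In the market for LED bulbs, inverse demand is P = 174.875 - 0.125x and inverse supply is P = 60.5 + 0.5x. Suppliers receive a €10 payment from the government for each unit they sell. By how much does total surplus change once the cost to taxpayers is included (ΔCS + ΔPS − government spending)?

Pre-subsidy: 174.875 - 0.125x = 60.5 + 0.5x gives x* = 183 and P* = 152.
With the subsidy, sellers receive Ps = Pb + 10 for each unit, where Pb is the price buyers pay.
On the curves, Pb = 174.875 - 0.125x and Ps = 60.5 + 0.5x; the wedge Ps − Pb = 10 gives 60.5 + 0.5x − (174.875 - 0.125x) = 10, so x' = 199.
Then Pb = 174.875 − 0.125·199 = 150 and Ps = 60.5 + 0.5·199 = 160.
ΔCS = ½(183 + 199)(152 − 150) = 382; ΔPS = ½(183 + 199)(160 − 152) = 1528.
Government spending = 10 × 199 = 1990.
Net change = 382 + 1528 − 1990 = -80. The loss equals the DWL triangle ½·10·16.

Net change in total surplus = -€80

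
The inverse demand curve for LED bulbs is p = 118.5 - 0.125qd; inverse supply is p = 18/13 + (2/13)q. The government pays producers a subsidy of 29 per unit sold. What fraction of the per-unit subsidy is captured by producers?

Pre-subsidy: 118.5 - 0.125q = 18/13 + (2/13)q gives q* = 420 and p* = 66.
With the subsidy, sellers receive ps = pb + 29 for each unit, where pb is the price buyers pay.
On the curves, pb = 118.5 - 0.125q and ps = 18/13 + (2/13)q; the wedge ps − pb = 29 gives 18/13 + (2/13)q − (118.5 - 0.125q) = 29, so q' = 524.
Then pb = 118.5 − 0.125·524 = 53 and ps = 18/13 + (2/13)·524 = 82.
Buyers' price falls by p* − pb = 66 − 53 = 13; sellers' price rises by ps − p* = 82 − 66 = 16.
So producers capture 16/29 = 16/29 of each unit of subsidy.

Producer share = 16/29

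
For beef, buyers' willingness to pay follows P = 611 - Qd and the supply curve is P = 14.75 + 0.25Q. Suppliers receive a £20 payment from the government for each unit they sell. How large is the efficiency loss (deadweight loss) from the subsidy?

Deadweight loss = £160

Pre-subsidy: 611 - Q = 14.75 + 0.25Q gives Q* = 477 and P* = 134.
With the subsidy, sellers receive Ps = Pb + 20 for each unit, where Pb is the price buyers pay.
On the curves, Pb = 611 - Q and Ps = 14.75 + 0.25Q; the wedge Ps − Pb = 20 gives 14.75 + 0.25Q − (611 - Q) = 20, so Q' = 493.
Then Pb = 611 − 1·493 = 118 and Ps = 14.75 + 0.25·493 = 138.
The subsidy expands output by 493 − 477 = 16 past the efficient level; on those units the gap between marginal cost and willingness to pay runs from 0 up to 20.
DWL = ½ × 20 × 16 = 160.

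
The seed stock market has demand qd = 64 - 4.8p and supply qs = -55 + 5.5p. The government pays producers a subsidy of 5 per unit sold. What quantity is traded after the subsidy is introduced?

Pre-subsidy: 64 - 4.8p = -55 + 5.5p gives p* = 1190/103, q* = 880/103.
With the subsidy, sellers receive ps = pb + 5 for each unit, where pb is the price buyers pay.
Supply in terms of pb becomes qs = -55 + 5.5(pb + 5) = -27.5 + 5.5pb. Setting this equal to demand: 64 - 4.8pb = -27.5 + 5.5pb, so pb = 915/103.
Sellers receive ps = 915/103 + 5 = 1430/103; q' = 64 − 4.8·(915/103) = 2200/103.

q' = 2200/103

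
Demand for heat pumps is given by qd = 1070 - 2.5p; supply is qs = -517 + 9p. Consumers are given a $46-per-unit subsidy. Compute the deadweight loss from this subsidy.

Pre-subsidy: 1070 - 2.5p = -517 + 9p gives p* = 138, q* = 725.
With the rebate, buyers effectively pay pb = ps − 46, where ps is the price sellers receive.
Demand in terms of ps becomes qd = 1070 − 2.5(ps − 46) = 1185 - 2.5ps. Setting this equal to supply: 1185 - 2.5ps = -517 + 9ps, so ps = 148.
Buyers pay pb = 148 − 46 = 102; q' = -517 + 9·148 = 815.
The subsidy expands output by 815 − 725 = 90 past the efficient level; on those units the gap between marginal cost and willingness to pay runs from 0 up to 46.
DWL = ½ × 46 × 90 = 2070.

Deadweight loss = $2070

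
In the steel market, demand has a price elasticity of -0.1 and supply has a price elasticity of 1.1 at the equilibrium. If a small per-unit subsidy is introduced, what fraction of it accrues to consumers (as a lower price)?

Consumer share = 11/12

For a small subsidy around the equilibrium, the benefit split depends on the relative slopes, which at a point are proportional to the elasticities.
Buyer share = εs/(εs + |εd|) = 1.1/(1.1 + 0.1) = 11/12; seller share = |εd|/(εs + |εd|) = 1/12.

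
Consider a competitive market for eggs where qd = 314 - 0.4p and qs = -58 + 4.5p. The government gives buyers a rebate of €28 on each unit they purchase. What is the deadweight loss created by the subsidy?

Deadweight loss = €144

Pre-subsidy: 314 - 0.4p = -58 + 4.5p gives p* = 3720/49, q* = 13898/49.
With the rebate, buyers effectively pay pb = ps − 28, where ps is the price sellers receive.
Demand in terms of ps becomes qd = 314 − 0.4(ps − 28) = 325.2 - 0.4ps. Setting this equal to supply: 325.2 - 0.4ps = -58 + 4.5ps, so ps = 3832/49.
Buyers pay pb = 3832/49 − 28 = 2460/49; q' = -58 + 4.5·(3832/49) = 14402/49.
The subsidy expands output by 14402/49 − 13898/49 = 72/7 past the efficient level; on those units the gap between marginal cost and willingness to pay runs from 0 up to 28.
DWL = ½ × 28 × 72/7 = 144.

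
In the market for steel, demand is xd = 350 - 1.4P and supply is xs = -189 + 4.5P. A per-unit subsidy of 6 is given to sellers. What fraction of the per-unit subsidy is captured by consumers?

Consumer share = 45/59

Pre-subsidy: 350 - 1.4P = -189 + 4.5P gives P* = 5390/59, x* = 13104/59.
With the subsidy, sellers receive Ps = Pb + 6 for each unit, where Pb is the price buyers pay.
Supply in terms of Pb becomes xs = -189 + 4.5(Pb + 6) = -162 + 4.5Pb. Setting this equal to demand: 350 - 1.4Pb = -162 + 4.5Pb, so Pb = 5120/59.
Sellers receive Ps = 5120/59 + 6 = 5474/59; x' = 350 − 1.4·(5120/59) = 13482/59.
Buyers' price falls by P* − Pb = 5390/59 − 5120/59 = 270/59; sellers' price rises by Ps − P* = 5474/59 − 5390/59 = 84/59.
So consumers capture (270/59)/6 = 45/59 of each unit of subsidy.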